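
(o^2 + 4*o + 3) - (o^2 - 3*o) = 7*o + 3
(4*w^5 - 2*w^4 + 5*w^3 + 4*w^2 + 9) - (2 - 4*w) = 4*w^5 - 2*w^4 + 5*w^3 + 4*w^2 + 4*w + 7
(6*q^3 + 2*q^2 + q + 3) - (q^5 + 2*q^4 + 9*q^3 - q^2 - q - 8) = -q^5 - 2*q^4 - 3*q^3 + 3*q^2 + 2*q + 11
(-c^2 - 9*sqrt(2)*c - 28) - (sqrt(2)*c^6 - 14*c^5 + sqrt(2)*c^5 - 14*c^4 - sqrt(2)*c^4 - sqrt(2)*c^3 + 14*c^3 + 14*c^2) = -sqrt(2)*c^6 - sqrt(2)*c^5 + 14*c^5 + sqrt(2)*c^4 + 14*c^4 - 14*c^3 + sqrt(2)*c^3 - 15*c^2 - 9*sqrt(2)*c - 28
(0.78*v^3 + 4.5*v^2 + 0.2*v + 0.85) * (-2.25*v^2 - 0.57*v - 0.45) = -1.755*v^5 - 10.5696*v^4 - 3.366*v^3 - 4.0515*v^2 - 0.5745*v - 0.3825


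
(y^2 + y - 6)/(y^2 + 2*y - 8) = (y + 3)/(y + 4)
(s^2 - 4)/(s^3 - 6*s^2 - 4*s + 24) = 1/(s - 6)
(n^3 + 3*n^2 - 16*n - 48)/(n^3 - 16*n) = (n + 3)/n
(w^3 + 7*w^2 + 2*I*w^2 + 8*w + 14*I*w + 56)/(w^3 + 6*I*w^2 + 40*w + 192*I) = (w^2 + w*(7 - 2*I) - 14*I)/(w^2 + 2*I*w + 48)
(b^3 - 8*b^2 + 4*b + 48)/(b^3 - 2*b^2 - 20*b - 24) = (b - 4)/(b + 2)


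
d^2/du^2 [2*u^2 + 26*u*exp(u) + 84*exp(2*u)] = 26*u*exp(u) + 336*exp(2*u) + 52*exp(u) + 4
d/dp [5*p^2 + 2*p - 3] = 10*p + 2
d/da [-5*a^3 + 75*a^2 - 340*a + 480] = -15*a^2 + 150*a - 340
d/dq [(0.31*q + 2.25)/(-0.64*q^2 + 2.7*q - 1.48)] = (0.1984*q^2 + 2.88*q - 6.5338)/(0.4096*q^4 - 3.456*q^3 + 9.1844*q^2 - 7.992*q + 2.1904)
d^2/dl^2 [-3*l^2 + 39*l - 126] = -6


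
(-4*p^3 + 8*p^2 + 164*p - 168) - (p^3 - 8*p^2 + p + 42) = -5*p^3 + 16*p^2 + 163*p - 210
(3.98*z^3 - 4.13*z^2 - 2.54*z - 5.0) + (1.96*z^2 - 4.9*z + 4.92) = 3.98*z^3 - 2.17*z^2 - 7.44*z - 0.0800000000000001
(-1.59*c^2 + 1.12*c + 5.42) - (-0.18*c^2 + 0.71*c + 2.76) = -1.41*c^2 + 0.41*c + 2.66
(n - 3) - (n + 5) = -8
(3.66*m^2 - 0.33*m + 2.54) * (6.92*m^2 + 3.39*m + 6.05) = 25.3272*m^4 + 10.1238*m^3 + 38.6011*m^2 + 6.6141*m + 15.367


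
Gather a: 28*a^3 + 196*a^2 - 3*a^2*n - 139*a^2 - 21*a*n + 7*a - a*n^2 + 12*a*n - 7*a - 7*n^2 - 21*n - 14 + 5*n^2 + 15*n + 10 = 28*a^3 + a^2*(57 - 3*n) + a*(-n^2 - 9*n) - 2*n^2 - 6*n - 4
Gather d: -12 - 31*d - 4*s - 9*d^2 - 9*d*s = -9*d^2 + d*(-9*s - 31) - 4*s - 12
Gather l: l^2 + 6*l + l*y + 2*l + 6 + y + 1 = l^2 + l*(y + 8) + y + 7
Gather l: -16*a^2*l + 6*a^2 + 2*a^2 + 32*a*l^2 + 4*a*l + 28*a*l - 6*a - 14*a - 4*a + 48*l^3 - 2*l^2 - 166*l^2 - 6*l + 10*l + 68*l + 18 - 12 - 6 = 8*a^2 - 24*a + 48*l^3 + l^2*(32*a - 168) + l*(-16*a^2 + 32*a + 72)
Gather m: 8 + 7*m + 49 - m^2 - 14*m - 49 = -m^2 - 7*m + 8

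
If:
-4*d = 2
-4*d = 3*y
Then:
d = -1/2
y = 2/3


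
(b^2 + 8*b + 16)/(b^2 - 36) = (b^2 + 8*b + 16)/(b^2 - 36)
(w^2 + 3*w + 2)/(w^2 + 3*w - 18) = (w^2 + 3*w + 2)/(w^2 + 3*w - 18)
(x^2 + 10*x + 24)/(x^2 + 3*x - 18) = (x + 4)/(x - 3)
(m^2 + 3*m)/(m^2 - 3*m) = (m + 3)/(m - 3)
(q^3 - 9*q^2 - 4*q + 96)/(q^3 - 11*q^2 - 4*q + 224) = (q^2 - q - 12)/(q^2 - 3*q - 28)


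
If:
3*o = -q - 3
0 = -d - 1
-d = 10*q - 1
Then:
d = -1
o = -16/15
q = 1/5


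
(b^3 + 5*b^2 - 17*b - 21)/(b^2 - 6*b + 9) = (b^2 + 8*b + 7)/(b - 3)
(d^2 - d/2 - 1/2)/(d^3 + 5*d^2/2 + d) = (d - 1)/(d*(d + 2))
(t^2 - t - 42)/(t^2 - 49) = (t + 6)/(t + 7)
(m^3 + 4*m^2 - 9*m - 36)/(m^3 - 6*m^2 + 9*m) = (m^2 + 7*m + 12)/(m*(m - 3))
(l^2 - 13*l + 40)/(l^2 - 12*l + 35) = (l - 8)/(l - 7)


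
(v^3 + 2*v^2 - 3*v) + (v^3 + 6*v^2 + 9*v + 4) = 2*v^3 + 8*v^2 + 6*v + 4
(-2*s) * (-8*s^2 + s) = 16*s^3 - 2*s^2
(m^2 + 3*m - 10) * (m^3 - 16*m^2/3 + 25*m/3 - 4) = m^5 - 7*m^4/3 - 53*m^3/3 + 223*m^2/3 - 286*m/3 + 40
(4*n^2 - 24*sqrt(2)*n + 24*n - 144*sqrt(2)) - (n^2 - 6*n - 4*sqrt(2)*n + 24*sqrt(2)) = 3*n^2 - 20*sqrt(2)*n + 30*n - 168*sqrt(2)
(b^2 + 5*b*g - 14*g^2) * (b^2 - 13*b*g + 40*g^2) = b^4 - 8*b^3*g - 39*b^2*g^2 + 382*b*g^3 - 560*g^4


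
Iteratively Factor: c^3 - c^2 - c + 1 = (c - 1)*(c^2 - 1) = (c - 1)^2*(c + 1)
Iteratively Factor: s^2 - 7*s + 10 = (s - 5)*(s - 2)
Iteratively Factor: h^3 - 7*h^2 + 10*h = (h - 5)*(h^2 - 2*h) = (h - 5)*(h - 2)*(h)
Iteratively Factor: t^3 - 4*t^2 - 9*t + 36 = (t - 3)*(t^2 - t - 12) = (t - 4)*(t - 3)*(t + 3)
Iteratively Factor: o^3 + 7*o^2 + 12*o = (o + 4)*(o^2 + 3*o) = o*(o + 4)*(o + 3)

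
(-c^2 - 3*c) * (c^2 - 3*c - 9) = -c^4 + 18*c^2 + 27*c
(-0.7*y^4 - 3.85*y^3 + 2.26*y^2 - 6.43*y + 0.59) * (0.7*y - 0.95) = -0.49*y^5 - 2.03*y^4 + 5.2395*y^3 - 6.648*y^2 + 6.5215*y - 0.5605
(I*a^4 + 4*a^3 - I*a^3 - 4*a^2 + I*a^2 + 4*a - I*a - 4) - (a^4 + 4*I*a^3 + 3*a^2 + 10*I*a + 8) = -a^4 + I*a^4 + 4*a^3 - 5*I*a^3 - 7*a^2 + I*a^2 + 4*a - 11*I*a - 12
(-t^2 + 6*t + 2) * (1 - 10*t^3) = 10*t^5 - 60*t^4 - 20*t^3 - t^2 + 6*t + 2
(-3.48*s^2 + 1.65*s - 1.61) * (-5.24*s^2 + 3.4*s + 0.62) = 18.2352*s^4 - 20.478*s^3 + 11.8888*s^2 - 4.451*s - 0.9982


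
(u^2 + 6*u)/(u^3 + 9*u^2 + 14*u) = (u + 6)/(u^2 + 9*u + 14)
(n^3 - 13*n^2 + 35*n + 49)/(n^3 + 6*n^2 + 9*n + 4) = (n^2 - 14*n + 49)/(n^2 + 5*n + 4)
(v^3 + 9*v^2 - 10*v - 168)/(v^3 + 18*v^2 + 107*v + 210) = (v - 4)/(v + 5)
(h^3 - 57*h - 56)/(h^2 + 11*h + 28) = (h^2 - 7*h - 8)/(h + 4)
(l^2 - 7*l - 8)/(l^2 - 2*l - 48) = (l + 1)/(l + 6)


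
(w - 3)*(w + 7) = w^2 + 4*w - 21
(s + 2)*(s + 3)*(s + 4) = s^3 + 9*s^2 + 26*s + 24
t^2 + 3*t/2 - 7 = (t - 2)*(t + 7/2)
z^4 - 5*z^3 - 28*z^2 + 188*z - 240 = (z - 5)*(z - 4)*(z - 2)*(z + 6)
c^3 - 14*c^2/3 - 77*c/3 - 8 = (c - 8)*(c + 1/3)*(c + 3)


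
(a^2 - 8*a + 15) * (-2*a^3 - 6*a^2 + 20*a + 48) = -2*a^5 + 10*a^4 + 38*a^3 - 202*a^2 - 84*a + 720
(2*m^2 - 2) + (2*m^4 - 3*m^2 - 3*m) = 2*m^4 - m^2 - 3*m - 2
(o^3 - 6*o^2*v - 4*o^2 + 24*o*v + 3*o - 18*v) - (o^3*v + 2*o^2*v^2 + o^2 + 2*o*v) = -o^3*v + o^3 - 2*o^2*v^2 - 6*o^2*v - 5*o^2 + 22*o*v + 3*o - 18*v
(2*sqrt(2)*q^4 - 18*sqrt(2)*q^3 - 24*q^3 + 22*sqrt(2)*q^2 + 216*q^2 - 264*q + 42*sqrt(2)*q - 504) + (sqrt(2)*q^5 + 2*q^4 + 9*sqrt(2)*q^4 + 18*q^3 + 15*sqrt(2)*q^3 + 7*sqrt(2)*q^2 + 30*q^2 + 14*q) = sqrt(2)*q^5 + 2*q^4 + 11*sqrt(2)*q^4 - 6*q^3 - 3*sqrt(2)*q^3 + 29*sqrt(2)*q^2 + 246*q^2 - 250*q + 42*sqrt(2)*q - 504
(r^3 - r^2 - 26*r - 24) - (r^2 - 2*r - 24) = r^3 - 2*r^2 - 24*r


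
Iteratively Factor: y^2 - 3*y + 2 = (y - 2)*(y - 1)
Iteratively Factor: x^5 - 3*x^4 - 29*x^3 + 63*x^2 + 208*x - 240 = (x + 4)*(x^4 - 7*x^3 - x^2 + 67*x - 60) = (x - 4)*(x + 4)*(x^3 - 3*x^2 - 13*x + 15) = (x - 5)*(x - 4)*(x + 4)*(x^2 + 2*x - 3) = (x - 5)*(x - 4)*(x + 3)*(x + 4)*(x - 1)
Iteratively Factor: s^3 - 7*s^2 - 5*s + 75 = (s - 5)*(s^2 - 2*s - 15) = (s - 5)^2*(s + 3)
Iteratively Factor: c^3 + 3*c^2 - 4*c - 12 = (c + 2)*(c^2 + c - 6) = (c - 2)*(c + 2)*(c + 3)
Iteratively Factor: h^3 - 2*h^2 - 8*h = (h + 2)*(h^2 - 4*h) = h*(h + 2)*(h - 4)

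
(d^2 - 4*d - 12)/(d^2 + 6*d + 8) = (d - 6)/(d + 4)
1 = 1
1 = 1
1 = 1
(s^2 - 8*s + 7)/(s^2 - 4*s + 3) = (s - 7)/(s - 3)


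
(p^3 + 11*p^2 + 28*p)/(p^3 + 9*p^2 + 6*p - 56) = p/(p - 2)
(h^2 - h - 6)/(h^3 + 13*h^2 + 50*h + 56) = (h - 3)/(h^2 + 11*h + 28)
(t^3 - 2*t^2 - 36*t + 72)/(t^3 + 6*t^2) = 1 - 8/t + 12/t^2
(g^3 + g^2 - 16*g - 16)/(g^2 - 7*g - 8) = (g^2 - 16)/(g - 8)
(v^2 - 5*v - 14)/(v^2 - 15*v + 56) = (v + 2)/(v - 8)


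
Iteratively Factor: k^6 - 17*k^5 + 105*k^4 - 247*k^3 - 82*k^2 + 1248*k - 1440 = (k - 4)*(k^5 - 13*k^4 + 53*k^3 - 35*k^2 - 222*k + 360) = (k - 5)*(k - 4)*(k^4 - 8*k^3 + 13*k^2 + 30*k - 72) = (k - 5)*(k - 4)*(k - 3)*(k^3 - 5*k^2 - 2*k + 24) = (k - 5)*(k - 4)*(k - 3)*(k + 2)*(k^2 - 7*k + 12) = (k - 5)*(k - 4)^2*(k - 3)*(k + 2)*(k - 3)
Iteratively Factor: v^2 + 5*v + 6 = (v + 3)*(v + 2)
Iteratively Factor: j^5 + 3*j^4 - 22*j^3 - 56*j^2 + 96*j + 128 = (j + 1)*(j^4 + 2*j^3 - 24*j^2 - 32*j + 128) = (j + 1)*(j + 4)*(j^3 - 2*j^2 - 16*j + 32) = (j + 1)*(j + 4)^2*(j^2 - 6*j + 8) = (j - 2)*(j + 1)*(j + 4)^2*(j - 4)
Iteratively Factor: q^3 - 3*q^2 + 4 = (q - 2)*(q^2 - q - 2) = (q - 2)^2*(q + 1)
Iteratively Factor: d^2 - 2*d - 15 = (d + 3)*(d - 5)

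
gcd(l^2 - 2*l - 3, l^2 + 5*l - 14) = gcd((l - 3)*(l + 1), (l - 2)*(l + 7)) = 1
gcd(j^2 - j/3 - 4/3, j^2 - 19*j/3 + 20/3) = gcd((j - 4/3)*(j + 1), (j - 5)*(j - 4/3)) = j - 4/3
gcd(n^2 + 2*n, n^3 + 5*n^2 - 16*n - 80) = 1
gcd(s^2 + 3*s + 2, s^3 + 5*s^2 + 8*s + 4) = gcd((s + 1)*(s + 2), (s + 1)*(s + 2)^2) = s^2 + 3*s + 2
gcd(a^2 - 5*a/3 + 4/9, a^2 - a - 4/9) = a - 4/3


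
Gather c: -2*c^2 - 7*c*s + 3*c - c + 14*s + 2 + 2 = -2*c^2 + c*(2 - 7*s) + 14*s + 4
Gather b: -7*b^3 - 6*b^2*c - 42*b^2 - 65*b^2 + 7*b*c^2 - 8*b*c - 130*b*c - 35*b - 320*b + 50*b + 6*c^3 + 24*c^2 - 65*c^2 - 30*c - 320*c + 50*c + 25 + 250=-7*b^3 + b^2*(-6*c - 107) + b*(7*c^2 - 138*c - 305) + 6*c^3 - 41*c^2 - 300*c + 275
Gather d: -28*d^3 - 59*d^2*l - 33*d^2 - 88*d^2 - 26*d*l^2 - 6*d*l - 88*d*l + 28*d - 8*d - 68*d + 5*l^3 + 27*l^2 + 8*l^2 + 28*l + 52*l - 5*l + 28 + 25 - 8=-28*d^3 + d^2*(-59*l - 121) + d*(-26*l^2 - 94*l - 48) + 5*l^3 + 35*l^2 + 75*l + 45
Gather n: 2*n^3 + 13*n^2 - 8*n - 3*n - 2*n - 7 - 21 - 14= 2*n^3 + 13*n^2 - 13*n - 42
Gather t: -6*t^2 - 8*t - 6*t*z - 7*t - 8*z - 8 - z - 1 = -6*t^2 + t*(-6*z - 15) - 9*z - 9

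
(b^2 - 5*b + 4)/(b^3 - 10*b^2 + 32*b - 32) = (b - 1)/(b^2 - 6*b + 8)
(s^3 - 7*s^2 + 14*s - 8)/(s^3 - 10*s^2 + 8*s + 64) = (s^2 - 3*s + 2)/(s^2 - 6*s - 16)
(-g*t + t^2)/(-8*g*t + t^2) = (g - t)/(8*g - t)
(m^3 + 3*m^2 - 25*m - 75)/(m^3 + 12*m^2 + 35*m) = (m^2 - 2*m - 15)/(m*(m + 7))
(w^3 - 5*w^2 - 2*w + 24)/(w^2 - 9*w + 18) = (w^2 - 2*w - 8)/(w - 6)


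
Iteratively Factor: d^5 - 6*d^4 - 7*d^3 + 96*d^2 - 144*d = (d - 4)*(d^4 - 2*d^3 - 15*d^2 + 36*d) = (d - 4)*(d - 3)*(d^3 + d^2 - 12*d) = (d - 4)*(d - 3)*(d + 4)*(d^2 - 3*d) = (d - 4)*(d - 3)^2*(d + 4)*(d)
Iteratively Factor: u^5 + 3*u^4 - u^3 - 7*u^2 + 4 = (u - 1)*(u^4 + 4*u^3 + 3*u^2 - 4*u - 4) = (u - 1)^2*(u^3 + 5*u^2 + 8*u + 4) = (u - 1)^2*(u + 2)*(u^2 + 3*u + 2) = (u - 1)^2*(u + 2)^2*(u + 1)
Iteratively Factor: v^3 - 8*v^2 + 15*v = (v - 3)*(v^2 - 5*v) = v*(v - 3)*(v - 5)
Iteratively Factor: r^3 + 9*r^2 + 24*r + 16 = (r + 4)*(r^2 + 5*r + 4) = (r + 1)*(r + 4)*(r + 4)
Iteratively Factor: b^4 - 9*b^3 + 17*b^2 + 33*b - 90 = (b - 5)*(b^3 - 4*b^2 - 3*b + 18) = (b - 5)*(b - 3)*(b^2 - b - 6) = (b - 5)*(b - 3)*(b + 2)*(b - 3)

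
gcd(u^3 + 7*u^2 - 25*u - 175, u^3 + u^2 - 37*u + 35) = u^2 + 2*u - 35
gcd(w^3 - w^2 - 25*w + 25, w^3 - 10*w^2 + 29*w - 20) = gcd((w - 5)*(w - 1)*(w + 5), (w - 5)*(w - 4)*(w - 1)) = w^2 - 6*w + 5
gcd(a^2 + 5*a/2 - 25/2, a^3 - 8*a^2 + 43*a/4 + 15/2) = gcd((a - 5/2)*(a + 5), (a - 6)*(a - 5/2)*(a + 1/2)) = a - 5/2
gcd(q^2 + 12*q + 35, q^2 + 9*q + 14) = q + 7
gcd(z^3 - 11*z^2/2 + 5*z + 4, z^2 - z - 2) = z - 2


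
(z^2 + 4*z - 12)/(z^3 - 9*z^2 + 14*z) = (z + 6)/(z*(z - 7))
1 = 1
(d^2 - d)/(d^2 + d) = (d - 1)/(d + 1)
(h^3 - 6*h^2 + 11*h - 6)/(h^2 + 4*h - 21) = (h^2 - 3*h + 2)/(h + 7)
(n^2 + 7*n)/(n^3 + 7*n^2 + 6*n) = (n + 7)/(n^2 + 7*n + 6)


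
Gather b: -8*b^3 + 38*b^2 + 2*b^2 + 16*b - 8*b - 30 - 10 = -8*b^3 + 40*b^2 + 8*b - 40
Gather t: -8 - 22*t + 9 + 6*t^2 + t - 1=6*t^2 - 21*t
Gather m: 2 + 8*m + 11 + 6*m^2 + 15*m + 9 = 6*m^2 + 23*m + 22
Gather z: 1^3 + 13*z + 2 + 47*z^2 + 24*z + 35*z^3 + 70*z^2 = 35*z^3 + 117*z^2 + 37*z + 3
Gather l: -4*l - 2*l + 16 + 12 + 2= 30 - 6*l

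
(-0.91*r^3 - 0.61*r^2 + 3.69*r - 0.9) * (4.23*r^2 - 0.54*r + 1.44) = -3.8493*r^5 - 2.0889*r^4 + 14.6277*r^3 - 6.678*r^2 + 5.7996*r - 1.296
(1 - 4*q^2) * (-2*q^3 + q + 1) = 8*q^5 - 6*q^3 - 4*q^2 + q + 1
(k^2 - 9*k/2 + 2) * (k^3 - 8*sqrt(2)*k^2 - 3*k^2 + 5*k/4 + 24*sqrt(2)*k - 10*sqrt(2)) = k^5 - 8*sqrt(2)*k^4 - 15*k^4/2 + 67*k^3/4 + 60*sqrt(2)*k^3 - 134*sqrt(2)*k^2 - 93*k^2/8 + 5*k/2 + 93*sqrt(2)*k - 20*sqrt(2)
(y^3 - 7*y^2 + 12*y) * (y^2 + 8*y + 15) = y^5 + y^4 - 29*y^3 - 9*y^2 + 180*y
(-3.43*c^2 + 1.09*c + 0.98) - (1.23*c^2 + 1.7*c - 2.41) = -4.66*c^2 - 0.61*c + 3.39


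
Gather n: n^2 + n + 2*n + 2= n^2 + 3*n + 2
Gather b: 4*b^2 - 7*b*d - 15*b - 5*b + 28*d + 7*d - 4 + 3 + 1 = 4*b^2 + b*(-7*d - 20) + 35*d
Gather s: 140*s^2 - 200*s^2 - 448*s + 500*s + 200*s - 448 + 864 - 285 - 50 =-60*s^2 + 252*s + 81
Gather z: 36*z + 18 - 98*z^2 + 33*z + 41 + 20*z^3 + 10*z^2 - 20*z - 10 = 20*z^3 - 88*z^2 + 49*z + 49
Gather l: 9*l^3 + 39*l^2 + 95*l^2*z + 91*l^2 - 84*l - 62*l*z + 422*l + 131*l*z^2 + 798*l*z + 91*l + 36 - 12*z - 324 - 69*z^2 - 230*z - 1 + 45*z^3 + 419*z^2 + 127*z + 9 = 9*l^3 + l^2*(95*z + 130) + l*(131*z^2 + 736*z + 429) + 45*z^3 + 350*z^2 - 115*z - 280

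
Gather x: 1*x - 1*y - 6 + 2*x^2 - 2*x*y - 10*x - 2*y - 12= 2*x^2 + x*(-2*y - 9) - 3*y - 18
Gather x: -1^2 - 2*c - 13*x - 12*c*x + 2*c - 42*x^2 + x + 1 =-42*x^2 + x*(-12*c - 12)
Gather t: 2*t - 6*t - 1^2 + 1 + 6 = 6 - 4*t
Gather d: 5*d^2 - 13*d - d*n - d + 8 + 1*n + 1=5*d^2 + d*(-n - 14) + n + 9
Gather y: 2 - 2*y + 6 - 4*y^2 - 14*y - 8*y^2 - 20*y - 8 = -12*y^2 - 36*y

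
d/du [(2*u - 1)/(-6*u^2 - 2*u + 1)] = 12*u*(u - 1)/(36*u^4 + 24*u^3 - 8*u^2 - 4*u + 1)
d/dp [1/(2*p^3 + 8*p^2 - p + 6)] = (-6*p^2 - 16*p + 1)/(2*p^3 + 8*p^2 - p + 6)^2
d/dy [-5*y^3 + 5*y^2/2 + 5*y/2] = -15*y^2 + 5*y + 5/2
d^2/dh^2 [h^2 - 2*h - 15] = 2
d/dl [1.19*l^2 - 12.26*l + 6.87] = 2.38*l - 12.26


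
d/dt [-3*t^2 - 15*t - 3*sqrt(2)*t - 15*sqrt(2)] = -6*t - 15 - 3*sqrt(2)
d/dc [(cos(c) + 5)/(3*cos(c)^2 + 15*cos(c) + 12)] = (cos(c)^2 + 10*cos(c) + 21)*sin(c)/(3*(cos(c)^2 + 5*cos(c) + 4)^2)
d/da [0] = 0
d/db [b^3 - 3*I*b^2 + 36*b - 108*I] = 3*b^2 - 6*I*b + 36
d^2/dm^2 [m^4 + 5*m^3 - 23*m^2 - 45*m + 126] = 12*m^2 + 30*m - 46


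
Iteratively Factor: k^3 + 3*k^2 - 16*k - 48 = (k - 4)*(k^2 + 7*k + 12) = (k - 4)*(k + 4)*(k + 3)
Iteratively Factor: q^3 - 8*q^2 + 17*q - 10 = (q - 2)*(q^2 - 6*q + 5) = (q - 2)*(q - 1)*(q - 5)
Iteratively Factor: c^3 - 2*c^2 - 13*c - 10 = (c + 2)*(c^2 - 4*c - 5) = (c + 1)*(c + 2)*(c - 5)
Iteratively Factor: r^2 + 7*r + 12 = (r + 3)*(r + 4)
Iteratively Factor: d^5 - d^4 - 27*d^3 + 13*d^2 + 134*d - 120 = (d - 1)*(d^4 - 27*d^2 - 14*d + 120) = (d - 2)*(d - 1)*(d^3 + 2*d^2 - 23*d - 60) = (d - 2)*(d - 1)*(d + 3)*(d^2 - d - 20) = (d - 2)*(d - 1)*(d + 3)*(d + 4)*(d - 5)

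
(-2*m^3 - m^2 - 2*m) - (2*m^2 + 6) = -2*m^3 - 3*m^2 - 2*m - 6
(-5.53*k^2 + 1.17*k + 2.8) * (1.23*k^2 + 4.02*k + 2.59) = -6.8019*k^4 - 20.7915*k^3 - 6.1753*k^2 + 14.2863*k + 7.252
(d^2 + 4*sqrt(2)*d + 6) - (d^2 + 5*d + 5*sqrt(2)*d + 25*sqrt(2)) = -5*d - sqrt(2)*d - 25*sqrt(2) + 6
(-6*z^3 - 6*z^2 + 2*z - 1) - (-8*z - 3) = -6*z^3 - 6*z^2 + 10*z + 2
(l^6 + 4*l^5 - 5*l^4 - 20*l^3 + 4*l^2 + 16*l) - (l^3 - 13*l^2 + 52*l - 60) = l^6 + 4*l^5 - 5*l^4 - 21*l^3 + 17*l^2 - 36*l + 60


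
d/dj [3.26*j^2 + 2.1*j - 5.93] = 6.52*j + 2.1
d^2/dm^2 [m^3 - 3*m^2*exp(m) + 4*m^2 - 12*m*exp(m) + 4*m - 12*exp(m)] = -3*m^2*exp(m) - 24*m*exp(m) + 6*m - 42*exp(m) + 8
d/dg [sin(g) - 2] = cos(g)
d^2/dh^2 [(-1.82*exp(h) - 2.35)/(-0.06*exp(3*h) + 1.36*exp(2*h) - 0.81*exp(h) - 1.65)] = (0.026208*exp(6*h) - 0.369396*exp(5*h) + 0.903103999999999*exp(4*h) + 17.277232*exp(3*h) + 14.64435*exp(2*h) + 20.203005*exp(h) + 1.814175)*exp(h)/(0.000216*exp(9*h) - 0.014688*exp(8*h) + 0.341676*exp(7*h) - 2.894212*exp(6*h) + 3.804786*exp(5*h) + 6.959772*exp(4*h) - 9.884349*exp(3*h) - 7.860105*exp(2*h) + 6.615675*exp(h) + 4.492125)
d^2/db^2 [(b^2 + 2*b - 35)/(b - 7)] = 56/(b^3 - 21*b^2 + 147*b - 343)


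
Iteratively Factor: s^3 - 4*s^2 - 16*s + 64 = (s - 4)*(s^2 - 16) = (s - 4)*(s + 4)*(s - 4)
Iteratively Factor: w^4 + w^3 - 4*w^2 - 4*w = (w)*(w^3 + w^2 - 4*w - 4) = w*(w - 2)*(w^2 + 3*w + 2) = w*(w - 2)*(w + 2)*(w + 1)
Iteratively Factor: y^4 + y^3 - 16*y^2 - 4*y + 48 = (y - 2)*(y^3 + 3*y^2 - 10*y - 24) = (y - 2)*(y + 4)*(y^2 - y - 6) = (y - 2)*(y + 2)*(y + 4)*(y - 3)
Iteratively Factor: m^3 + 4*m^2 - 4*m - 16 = (m - 2)*(m^2 + 6*m + 8) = (m - 2)*(m + 2)*(m + 4)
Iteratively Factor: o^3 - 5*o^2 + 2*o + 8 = (o - 4)*(o^2 - o - 2) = (o - 4)*(o - 2)*(o + 1)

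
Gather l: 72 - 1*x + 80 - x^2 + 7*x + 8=-x^2 + 6*x + 160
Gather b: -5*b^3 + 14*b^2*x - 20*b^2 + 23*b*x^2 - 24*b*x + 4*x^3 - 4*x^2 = -5*b^3 + b^2*(14*x - 20) + b*(23*x^2 - 24*x) + 4*x^3 - 4*x^2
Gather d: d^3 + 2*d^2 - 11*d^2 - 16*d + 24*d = d^3 - 9*d^2 + 8*d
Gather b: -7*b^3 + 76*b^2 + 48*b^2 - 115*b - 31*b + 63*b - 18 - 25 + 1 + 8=-7*b^3 + 124*b^2 - 83*b - 34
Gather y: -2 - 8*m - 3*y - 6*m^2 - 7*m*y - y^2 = -6*m^2 - 8*m - y^2 + y*(-7*m - 3) - 2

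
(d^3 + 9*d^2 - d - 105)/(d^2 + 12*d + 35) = d - 3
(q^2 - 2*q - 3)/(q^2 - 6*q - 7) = (q - 3)/(q - 7)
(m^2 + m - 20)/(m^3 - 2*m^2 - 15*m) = (-m^2 - m + 20)/(m*(-m^2 + 2*m + 15))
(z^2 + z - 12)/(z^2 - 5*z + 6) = (z + 4)/(z - 2)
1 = 1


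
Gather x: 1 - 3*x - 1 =-3*x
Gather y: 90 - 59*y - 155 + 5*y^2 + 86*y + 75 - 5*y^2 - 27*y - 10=0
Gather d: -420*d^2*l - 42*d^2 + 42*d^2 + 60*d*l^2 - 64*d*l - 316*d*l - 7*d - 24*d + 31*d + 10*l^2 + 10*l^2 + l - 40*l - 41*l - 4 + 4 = -420*d^2*l + d*(60*l^2 - 380*l) + 20*l^2 - 80*l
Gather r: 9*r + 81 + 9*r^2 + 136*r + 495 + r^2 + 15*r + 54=10*r^2 + 160*r + 630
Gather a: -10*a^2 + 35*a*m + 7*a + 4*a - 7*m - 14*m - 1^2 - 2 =-10*a^2 + a*(35*m + 11) - 21*m - 3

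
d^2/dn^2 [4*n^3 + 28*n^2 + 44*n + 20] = 24*n + 56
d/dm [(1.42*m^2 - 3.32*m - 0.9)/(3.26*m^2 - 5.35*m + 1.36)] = (3.2262*m^2 + 9.7304*m - 9.3302)/(10.6276*m^4 - 34.882*m^3 + 37.4897*m^2 - 14.552*m + 1.8496)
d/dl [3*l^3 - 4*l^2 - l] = 9*l^2 - 8*l - 1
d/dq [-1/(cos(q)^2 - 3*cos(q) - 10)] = (3 - 2*cos(q))*sin(q)/(sin(q)^2 + 3*cos(q) + 9)^2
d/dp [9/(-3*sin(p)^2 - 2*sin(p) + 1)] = 18*(3*sin(p) + 1)*cos(p)/(3*sin(p)^2 + 2*sin(p) - 1)^2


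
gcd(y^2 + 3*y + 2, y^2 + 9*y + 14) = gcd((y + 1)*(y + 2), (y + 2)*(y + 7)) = y + 2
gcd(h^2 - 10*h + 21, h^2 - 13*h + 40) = 1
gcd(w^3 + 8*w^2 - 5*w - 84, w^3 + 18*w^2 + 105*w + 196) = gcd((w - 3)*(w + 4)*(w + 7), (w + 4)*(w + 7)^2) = w^2 + 11*w + 28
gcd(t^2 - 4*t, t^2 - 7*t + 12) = t - 4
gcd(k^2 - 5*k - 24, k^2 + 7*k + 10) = 1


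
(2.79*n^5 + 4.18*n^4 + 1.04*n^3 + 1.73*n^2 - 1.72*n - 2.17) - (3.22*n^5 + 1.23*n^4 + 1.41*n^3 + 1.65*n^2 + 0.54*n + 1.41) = -0.43*n^5 + 2.95*n^4 - 0.37*n^3 + 0.0800000000000001*n^2 - 2.26*n - 3.58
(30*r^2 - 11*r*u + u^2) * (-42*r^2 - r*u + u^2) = -1260*r^4 + 432*r^3*u - r^2*u^2 - 12*r*u^3 + u^4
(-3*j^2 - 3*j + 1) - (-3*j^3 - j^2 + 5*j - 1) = 3*j^3 - 2*j^2 - 8*j + 2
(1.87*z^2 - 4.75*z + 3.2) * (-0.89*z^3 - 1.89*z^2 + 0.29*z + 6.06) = -1.6643*z^5 + 0.6932*z^4 + 6.6718*z^3 + 3.9067*z^2 - 27.857*z + 19.392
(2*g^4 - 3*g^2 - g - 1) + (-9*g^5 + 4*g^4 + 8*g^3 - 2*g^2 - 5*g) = -9*g^5 + 6*g^4 + 8*g^3 - 5*g^2 - 6*g - 1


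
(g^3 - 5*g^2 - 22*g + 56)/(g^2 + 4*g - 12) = (g^2 - 3*g - 28)/(g + 6)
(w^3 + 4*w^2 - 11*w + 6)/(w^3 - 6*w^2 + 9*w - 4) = (w + 6)/(w - 4)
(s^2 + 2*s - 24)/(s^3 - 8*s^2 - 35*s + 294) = (s - 4)/(s^2 - 14*s + 49)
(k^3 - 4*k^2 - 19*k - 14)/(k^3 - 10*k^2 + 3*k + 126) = (k^2 + 3*k + 2)/(k^2 - 3*k - 18)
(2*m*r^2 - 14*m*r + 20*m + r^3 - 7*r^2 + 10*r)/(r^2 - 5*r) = 2*m - 4*m/r + r - 2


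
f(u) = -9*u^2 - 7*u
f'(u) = -18*u - 7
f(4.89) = -249.44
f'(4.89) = -95.02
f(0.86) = -12.68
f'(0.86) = -22.48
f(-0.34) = 1.34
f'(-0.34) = -0.88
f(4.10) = -179.99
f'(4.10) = -80.80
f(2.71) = -85.07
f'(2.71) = -55.78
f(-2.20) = -28.16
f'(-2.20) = 32.60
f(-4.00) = -116.00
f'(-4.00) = 65.00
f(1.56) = -32.82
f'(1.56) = -35.08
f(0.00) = 0.00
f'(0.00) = -7.00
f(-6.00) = -282.00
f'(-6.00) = 101.00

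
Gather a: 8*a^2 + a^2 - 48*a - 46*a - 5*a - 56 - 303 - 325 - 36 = 9*a^2 - 99*a - 720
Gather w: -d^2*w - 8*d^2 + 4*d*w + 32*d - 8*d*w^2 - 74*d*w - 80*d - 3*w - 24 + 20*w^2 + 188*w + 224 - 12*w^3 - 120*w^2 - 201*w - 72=-8*d^2 - 48*d - 12*w^3 + w^2*(-8*d - 100) + w*(-d^2 - 70*d - 16) + 128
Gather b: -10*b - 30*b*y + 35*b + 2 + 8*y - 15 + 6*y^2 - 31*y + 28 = b*(25 - 30*y) + 6*y^2 - 23*y + 15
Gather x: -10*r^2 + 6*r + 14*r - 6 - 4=-10*r^2 + 20*r - 10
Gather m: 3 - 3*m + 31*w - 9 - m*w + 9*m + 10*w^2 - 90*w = m*(6 - w) + 10*w^2 - 59*w - 6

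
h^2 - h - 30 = (h - 6)*(h + 5)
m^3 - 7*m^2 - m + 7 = (m - 7)*(m - 1)*(m + 1)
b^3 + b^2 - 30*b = b*(b - 5)*(b + 6)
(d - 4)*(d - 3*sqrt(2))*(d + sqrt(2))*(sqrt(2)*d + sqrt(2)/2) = sqrt(2)*d^4 - 7*sqrt(2)*d^3/2 - 4*d^3 - 8*sqrt(2)*d^2 + 14*d^2 + 8*d + 21*sqrt(2)*d + 12*sqrt(2)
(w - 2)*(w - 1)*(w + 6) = w^3 + 3*w^2 - 16*w + 12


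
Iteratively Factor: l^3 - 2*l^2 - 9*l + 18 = (l + 3)*(l^2 - 5*l + 6) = (l - 2)*(l + 3)*(l - 3)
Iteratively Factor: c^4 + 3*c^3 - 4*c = (c + 2)*(c^3 + c^2 - 2*c) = (c - 1)*(c + 2)*(c^2 + 2*c) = (c - 1)*(c + 2)^2*(c)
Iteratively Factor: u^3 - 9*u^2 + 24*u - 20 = (u - 5)*(u^2 - 4*u + 4) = (u - 5)*(u - 2)*(u - 2)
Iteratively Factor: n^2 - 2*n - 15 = (n + 3)*(n - 5)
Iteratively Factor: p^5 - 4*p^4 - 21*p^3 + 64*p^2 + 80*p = (p + 4)*(p^4 - 8*p^3 + 11*p^2 + 20*p) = p*(p + 4)*(p^3 - 8*p^2 + 11*p + 20) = p*(p - 4)*(p + 4)*(p^2 - 4*p - 5) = p*(p - 5)*(p - 4)*(p + 4)*(p + 1)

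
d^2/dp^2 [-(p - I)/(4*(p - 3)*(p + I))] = ((-p + I)*(p - 3)^2 + (-p + I)*(p - 3)*(p + I) + (-p + I)*(p + I)^2 + (p - 3)^2*(p + I) + (p - 3)*(p + I)^2)/(2*(p - 3)^3*(p + I)^3)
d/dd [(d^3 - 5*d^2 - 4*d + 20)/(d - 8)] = (2*d^3 - 29*d^2 + 80*d + 12)/(d^2 - 16*d + 64)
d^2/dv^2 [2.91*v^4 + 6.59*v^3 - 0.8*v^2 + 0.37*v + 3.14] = 34.92*v^2 + 39.54*v - 1.6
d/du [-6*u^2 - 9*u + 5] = -12*u - 9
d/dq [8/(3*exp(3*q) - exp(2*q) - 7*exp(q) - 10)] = (-72*exp(2*q) + 16*exp(q) + 56)*exp(q)/(-3*exp(3*q) + exp(2*q) + 7*exp(q) + 10)^2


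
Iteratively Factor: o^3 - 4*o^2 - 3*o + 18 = (o + 2)*(o^2 - 6*o + 9) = (o - 3)*(o + 2)*(o - 3)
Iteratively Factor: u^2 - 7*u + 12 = (u - 3)*(u - 4)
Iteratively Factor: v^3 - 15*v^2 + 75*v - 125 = (v - 5)*(v^2 - 10*v + 25) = (v - 5)^2*(v - 5)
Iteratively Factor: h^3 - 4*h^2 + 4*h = (h - 2)*(h^2 - 2*h) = h*(h - 2)*(h - 2)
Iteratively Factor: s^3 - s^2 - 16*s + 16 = (s - 1)*(s^2 - 16) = (s - 4)*(s - 1)*(s + 4)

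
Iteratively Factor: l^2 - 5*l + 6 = (l - 3)*(l - 2)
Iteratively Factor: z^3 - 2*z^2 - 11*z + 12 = (z - 4)*(z^2 + 2*z - 3) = (z - 4)*(z + 3)*(z - 1)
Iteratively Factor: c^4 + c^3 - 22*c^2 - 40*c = (c + 4)*(c^3 - 3*c^2 - 10*c) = c*(c + 4)*(c^2 - 3*c - 10) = c*(c + 2)*(c + 4)*(c - 5)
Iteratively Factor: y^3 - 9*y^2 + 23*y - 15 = (y - 5)*(y^2 - 4*y + 3) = (y - 5)*(y - 3)*(y - 1)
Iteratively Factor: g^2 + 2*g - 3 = (g + 3)*(g - 1)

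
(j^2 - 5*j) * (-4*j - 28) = -4*j^3 - 8*j^2 + 140*j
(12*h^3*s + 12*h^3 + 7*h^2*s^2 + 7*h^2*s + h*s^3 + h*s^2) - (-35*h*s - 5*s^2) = 12*h^3*s + 12*h^3 + 7*h^2*s^2 + 7*h^2*s + h*s^3 + h*s^2 + 35*h*s + 5*s^2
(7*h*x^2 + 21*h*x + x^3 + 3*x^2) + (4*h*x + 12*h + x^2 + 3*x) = 7*h*x^2 + 25*h*x + 12*h + x^3 + 4*x^2 + 3*x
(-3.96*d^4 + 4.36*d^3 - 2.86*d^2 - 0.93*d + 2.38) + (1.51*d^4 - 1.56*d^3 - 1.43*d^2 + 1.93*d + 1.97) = -2.45*d^4 + 2.8*d^3 - 4.29*d^2 + 1.0*d + 4.35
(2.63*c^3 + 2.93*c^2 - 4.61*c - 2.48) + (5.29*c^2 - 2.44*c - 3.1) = 2.63*c^3 + 8.22*c^2 - 7.05*c - 5.58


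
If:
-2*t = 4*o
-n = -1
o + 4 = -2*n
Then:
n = 1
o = -6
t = 12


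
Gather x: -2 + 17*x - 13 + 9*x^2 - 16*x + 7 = 9*x^2 + x - 8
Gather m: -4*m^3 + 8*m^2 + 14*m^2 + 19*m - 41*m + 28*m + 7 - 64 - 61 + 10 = -4*m^3 + 22*m^2 + 6*m - 108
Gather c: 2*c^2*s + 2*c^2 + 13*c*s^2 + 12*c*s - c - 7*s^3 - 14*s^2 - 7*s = c^2*(2*s + 2) + c*(13*s^2 + 12*s - 1) - 7*s^3 - 14*s^2 - 7*s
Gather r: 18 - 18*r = 18 - 18*r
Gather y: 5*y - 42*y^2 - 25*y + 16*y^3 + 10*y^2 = 16*y^3 - 32*y^2 - 20*y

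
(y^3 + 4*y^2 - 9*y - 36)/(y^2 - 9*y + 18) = (y^2 + 7*y + 12)/(y - 6)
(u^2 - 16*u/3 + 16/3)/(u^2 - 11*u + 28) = (u - 4/3)/(u - 7)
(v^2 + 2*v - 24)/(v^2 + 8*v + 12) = (v - 4)/(v + 2)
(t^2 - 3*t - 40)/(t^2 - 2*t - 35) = (t - 8)/(t - 7)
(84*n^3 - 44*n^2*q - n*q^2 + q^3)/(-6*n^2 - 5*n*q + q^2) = (-14*n^2 + 5*n*q + q^2)/(n + q)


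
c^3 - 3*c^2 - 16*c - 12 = (c - 6)*(c + 1)*(c + 2)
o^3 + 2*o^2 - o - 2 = (o - 1)*(o + 1)*(o + 2)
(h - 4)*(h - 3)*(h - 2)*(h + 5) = h^4 - 4*h^3 - 19*h^2 + 106*h - 120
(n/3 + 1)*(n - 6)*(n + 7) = n^3/3 + 4*n^2/3 - 13*n - 42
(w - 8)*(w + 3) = w^2 - 5*w - 24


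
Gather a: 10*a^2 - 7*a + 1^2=10*a^2 - 7*a + 1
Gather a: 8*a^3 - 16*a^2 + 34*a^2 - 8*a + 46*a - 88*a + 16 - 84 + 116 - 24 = 8*a^3 + 18*a^2 - 50*a + 24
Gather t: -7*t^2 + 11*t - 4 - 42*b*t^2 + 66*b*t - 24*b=-24*b + t^2*(-42*b - 7) + t*(66*b + 11) - 4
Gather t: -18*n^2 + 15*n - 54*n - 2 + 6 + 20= -18*n^2 - 39*n + 24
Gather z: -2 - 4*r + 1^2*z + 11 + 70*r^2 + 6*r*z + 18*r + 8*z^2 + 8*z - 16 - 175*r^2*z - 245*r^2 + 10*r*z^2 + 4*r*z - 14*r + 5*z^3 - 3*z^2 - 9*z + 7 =-175*r^2 + 5*z^3 + z^2*(10*r + 5) + z*(-175*r^2 + 10*r)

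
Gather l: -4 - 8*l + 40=36 - 8*l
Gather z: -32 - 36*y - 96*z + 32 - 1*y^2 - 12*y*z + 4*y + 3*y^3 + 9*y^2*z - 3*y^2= 3*y^3 - 4*y^2 - 32*y + z*(9*y^2 - 12*y - 96)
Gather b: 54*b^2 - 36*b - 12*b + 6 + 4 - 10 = 54*b^2 - 48*b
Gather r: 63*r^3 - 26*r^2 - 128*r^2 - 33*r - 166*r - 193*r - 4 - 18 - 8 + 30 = 63*r^3 - 154*r^2 - 392*r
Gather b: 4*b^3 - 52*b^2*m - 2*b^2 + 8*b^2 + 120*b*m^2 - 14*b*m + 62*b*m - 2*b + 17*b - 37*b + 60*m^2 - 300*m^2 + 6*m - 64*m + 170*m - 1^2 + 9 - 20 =4*b^3 + b^2*(6 - 52*m) + b*(120*m^2 + 48*m - 22) - 240*m^2 + 112*m - 12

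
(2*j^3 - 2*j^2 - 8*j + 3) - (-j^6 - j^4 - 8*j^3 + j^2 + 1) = j^6 + j^4 + 10*j^3 - 3*j^2 - 8*j + 2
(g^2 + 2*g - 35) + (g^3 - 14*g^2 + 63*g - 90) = g^3 - 13*g^2 + 65*g - 125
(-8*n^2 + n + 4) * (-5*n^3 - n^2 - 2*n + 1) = 40*n^5 + 3*n^4 - 5*n^3 - 14*n^2 - 7*n + 4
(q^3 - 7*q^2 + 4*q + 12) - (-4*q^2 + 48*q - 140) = q^3 - 3*q^2 - 44*q + 152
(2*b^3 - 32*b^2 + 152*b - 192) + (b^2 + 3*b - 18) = 2*b^3 - 31*b^2 + 155*b - 210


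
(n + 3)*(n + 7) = n^2 + 10*n + 21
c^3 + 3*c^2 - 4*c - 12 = (c - 2)*(c + 2)*(c + 3)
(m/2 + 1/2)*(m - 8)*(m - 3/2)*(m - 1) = m^4/2 - 19*m^3/4 + 11*m^2/2 + 19*m/4 - 6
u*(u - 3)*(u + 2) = u^3 - u^2 - 6*u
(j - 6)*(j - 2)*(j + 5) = j^3 - 3*j^2 - 28*j + 60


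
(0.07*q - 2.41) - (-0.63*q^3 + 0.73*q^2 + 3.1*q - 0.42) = 0.63*q^3 - 0.73*q^2 - 3.03*q - 1.99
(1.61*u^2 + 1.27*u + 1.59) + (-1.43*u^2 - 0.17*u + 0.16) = 0.18*u^2 + 1.1*u + 1.75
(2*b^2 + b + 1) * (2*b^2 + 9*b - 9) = 4*b^4 + 20*b^3 - 7*b^2 - 9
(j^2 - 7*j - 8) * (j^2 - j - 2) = j^4 - 8*j^3 - 3*j^2 + 22*j + 16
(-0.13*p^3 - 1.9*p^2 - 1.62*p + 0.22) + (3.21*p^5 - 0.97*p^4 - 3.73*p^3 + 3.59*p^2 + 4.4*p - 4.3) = 3.21*p^5 - 0.97*p^4 - 3.86*p^3 + 1.69*p^2 + 2.78*p - 4.08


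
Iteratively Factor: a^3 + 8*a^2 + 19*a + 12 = (a + 1)*(a^2 + 7*a + 12) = (a + 1)*(a + 3)*(a + 4)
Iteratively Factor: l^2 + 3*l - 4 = (l - 1)*(l + 4)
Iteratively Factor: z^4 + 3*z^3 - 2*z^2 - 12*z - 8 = (z + 2)*(z^3 + z^2 - 4*z - 4) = (z - 2)*(z + 2)*(z^2 + 3*z + 2) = (z - 2)*(z + 1)*(z + 2)*(z + 2)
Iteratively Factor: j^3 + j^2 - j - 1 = (j + 1)*(j^2 - 1) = (j - 1)*(j + 1)*(j + 1)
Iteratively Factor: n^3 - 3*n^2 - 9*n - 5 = (n + 1)*(n^2 - 4*n - 5) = (n - 5)*(n + 1)*(n + 1)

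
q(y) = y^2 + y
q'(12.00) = 25.00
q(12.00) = 156.00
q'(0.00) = 1.00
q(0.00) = 0.00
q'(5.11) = 11.22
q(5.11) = 31.22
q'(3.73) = 8.46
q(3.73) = 17.64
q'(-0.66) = -0.32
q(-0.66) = -0.22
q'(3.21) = 7.42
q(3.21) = 13.51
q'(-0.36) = 0.28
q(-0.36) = -0.23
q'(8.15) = 17.30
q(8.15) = 74.57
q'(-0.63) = -0.26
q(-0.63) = -0.23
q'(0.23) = 1.46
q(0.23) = 0.28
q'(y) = 2*y + 1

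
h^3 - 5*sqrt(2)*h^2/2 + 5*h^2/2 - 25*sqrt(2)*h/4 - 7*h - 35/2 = (h + 5/2)*(h - 7*sqrt(2)/2)*(h + sqrt(2))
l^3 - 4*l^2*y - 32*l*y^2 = l*(l - 8*y)*(l + 4*y)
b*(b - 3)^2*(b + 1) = b^4 - 5*b^3 + 3*b^2 + 9*b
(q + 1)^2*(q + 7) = q^3 + 9*q^2 + 15*q + 7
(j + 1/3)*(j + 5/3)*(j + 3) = j^3 + 5*j^2 + 59*j/9 + 5/3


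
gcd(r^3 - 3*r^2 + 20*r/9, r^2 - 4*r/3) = r^2 - 4*r/3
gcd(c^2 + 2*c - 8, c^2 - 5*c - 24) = 1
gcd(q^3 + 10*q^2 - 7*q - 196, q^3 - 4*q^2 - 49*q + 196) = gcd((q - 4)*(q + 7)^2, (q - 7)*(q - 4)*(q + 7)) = q^2 + 3*q - 28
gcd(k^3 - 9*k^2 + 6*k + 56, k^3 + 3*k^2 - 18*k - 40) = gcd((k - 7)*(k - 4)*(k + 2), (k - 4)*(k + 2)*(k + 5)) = k^2 - 2*k - 8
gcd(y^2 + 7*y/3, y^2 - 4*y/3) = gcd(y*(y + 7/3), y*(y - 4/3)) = y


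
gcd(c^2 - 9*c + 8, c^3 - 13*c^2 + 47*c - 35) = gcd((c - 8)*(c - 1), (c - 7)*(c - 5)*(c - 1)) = c - 1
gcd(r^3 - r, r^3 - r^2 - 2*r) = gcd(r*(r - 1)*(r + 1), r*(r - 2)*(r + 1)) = r^2 + r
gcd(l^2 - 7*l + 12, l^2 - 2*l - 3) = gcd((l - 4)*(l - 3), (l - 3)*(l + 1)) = l - 3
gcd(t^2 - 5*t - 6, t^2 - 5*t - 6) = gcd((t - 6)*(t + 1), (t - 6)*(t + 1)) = t^2 - 5*t - 6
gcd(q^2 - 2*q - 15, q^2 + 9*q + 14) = 1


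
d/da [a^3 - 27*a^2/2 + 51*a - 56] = 3*a^2 - 27*a + 51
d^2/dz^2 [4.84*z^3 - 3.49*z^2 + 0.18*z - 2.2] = 29.04*z - 6.98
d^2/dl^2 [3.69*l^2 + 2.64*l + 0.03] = 7.38000000000000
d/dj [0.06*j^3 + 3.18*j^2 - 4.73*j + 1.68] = 0.18*j^2 + 6.36*j - 4.73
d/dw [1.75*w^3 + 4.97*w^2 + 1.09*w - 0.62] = 5.25*w^2 + 9.94*w + 1.09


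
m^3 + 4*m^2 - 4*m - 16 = (m - 2)*(m + 2)*(m + 4)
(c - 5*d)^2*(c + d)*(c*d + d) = c^4*d - 9*c^3*d^2 + c^3*d + 15*c^2*d^3 - 9*c^2*d^2 + 25*c*d^4 + 15*c*d^3 + 25*d^4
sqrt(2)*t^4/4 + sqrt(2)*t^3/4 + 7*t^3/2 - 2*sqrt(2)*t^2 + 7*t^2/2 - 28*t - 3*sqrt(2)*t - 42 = (t/2 + 1)*(t - 3)*(t + 7*sqrt(2))*(sqrt(2)*t/2 + sqrt(2))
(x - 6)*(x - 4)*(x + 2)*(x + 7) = x^4 - x^3 - 52*x^2 + 76*x + 336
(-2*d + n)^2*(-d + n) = -4*d^3 + 8*d^2*n - 5*d*n^2 + n^3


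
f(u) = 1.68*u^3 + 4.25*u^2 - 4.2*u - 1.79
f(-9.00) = -844.46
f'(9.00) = 480.54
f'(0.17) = -2.61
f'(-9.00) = 327.54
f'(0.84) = 6.50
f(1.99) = 19.92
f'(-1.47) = -5.80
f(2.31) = 31.89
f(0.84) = -1.32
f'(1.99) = 32.67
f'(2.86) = 61.34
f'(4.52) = 137.19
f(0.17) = -2.37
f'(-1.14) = -7.34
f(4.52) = 221.20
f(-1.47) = 8.23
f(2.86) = 60.26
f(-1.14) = 6.03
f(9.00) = 1529.38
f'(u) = 5.04*u^2 + 8.5*u - 4.2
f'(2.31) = 42.33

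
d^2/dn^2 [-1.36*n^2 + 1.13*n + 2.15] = -2.72000000000000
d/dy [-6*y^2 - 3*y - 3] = -12*y - 3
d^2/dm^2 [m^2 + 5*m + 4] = 2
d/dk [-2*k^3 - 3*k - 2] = -6*k^2 - 3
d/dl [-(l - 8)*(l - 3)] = 11 - 2*l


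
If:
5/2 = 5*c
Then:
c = 1/2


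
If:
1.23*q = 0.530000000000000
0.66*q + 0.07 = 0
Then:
No Solution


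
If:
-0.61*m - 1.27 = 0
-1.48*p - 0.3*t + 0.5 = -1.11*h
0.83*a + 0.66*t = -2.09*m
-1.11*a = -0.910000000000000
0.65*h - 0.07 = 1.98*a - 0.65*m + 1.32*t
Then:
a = 0.82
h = 15.98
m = -2.08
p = 11.20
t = 5.56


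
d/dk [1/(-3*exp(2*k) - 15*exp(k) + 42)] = (2*exp(k) + 5)*exp(k)/(3*(exp(2*k) + 5*exp(k) - 14)^2)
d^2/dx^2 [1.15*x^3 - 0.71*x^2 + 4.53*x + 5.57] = 6.9*x - 1.42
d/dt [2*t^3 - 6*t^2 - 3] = 6*t*(t - 2)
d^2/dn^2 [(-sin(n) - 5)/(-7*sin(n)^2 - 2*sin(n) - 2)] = (-49*sin(n)^5 - 966*sin(n)^4 - 28*sin(n)^3 + 1734*sin(n)^2 + 352*sin(n) - 108)/(7*sin(n)^2 + 2*sin(n) + 2)^3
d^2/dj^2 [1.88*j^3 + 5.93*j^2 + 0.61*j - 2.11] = 11.28*j + 11.86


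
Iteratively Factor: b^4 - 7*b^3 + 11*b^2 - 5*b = (b)*(b^3 - 7*b^2 + 11*b - 5) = b*(b - 1)*(b^2 - 6*b + 5) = b*(b - 1)^2*(b - 5)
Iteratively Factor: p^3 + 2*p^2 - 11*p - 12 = (p - 3)*(p^2 + 5*p + 4) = (p - 3)*(p + 4)*(p + 1)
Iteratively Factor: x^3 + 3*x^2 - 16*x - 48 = (x - 4)*(x^2 + 7*x + 12) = (x - 4)*(x + 4)*(x + 3)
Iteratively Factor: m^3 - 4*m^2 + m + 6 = (m + 1)*(m^2 - 5*m + 6) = (m - 3)*(m + 1)*(m - 2)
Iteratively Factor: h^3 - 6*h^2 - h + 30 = (h - 5)*(h^2 - h - 6) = (h - 5)*(h + 2)*(h - 3)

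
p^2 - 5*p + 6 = (p - 3)*(p - 2)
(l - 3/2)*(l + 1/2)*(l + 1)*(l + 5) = l^4 + 5*l^3 - 7*l^2/4 - 19*l/2 - 15/4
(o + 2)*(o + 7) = o^2 + 9*o + 14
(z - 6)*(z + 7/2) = z^2 - 5*z/2 - 21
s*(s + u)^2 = s^3 + 2*s^2*u + s*u^2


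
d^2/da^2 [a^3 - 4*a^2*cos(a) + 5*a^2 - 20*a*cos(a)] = 4*a^2*cos(a) + 16*a*sin(a) + 20*a*cos(a) + 6*a + 40*sin(a) - 8*cos(a) + 10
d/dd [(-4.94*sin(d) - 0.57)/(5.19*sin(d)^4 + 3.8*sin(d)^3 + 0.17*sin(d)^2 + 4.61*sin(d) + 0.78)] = (76.9158*sin(d)^4 + 49.3772*sin(d)^3 + 7.3378*sin(d)^2 + 0.1938*sin(d) - 1.2255)*cos(d)/(26.9361*sin(d)^8 + 39.444*sin(d)^7 + 16.2046*sin(d)^6 + 49.1438*sin(d)^5 + 43.1613*sin(d)^4 + 7.4954*sin(d)^3 + 21.5173*sin(d)^2 + 7.1916*sin(d) + 0.6084)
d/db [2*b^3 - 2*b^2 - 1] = 2*b*(3*b - 2)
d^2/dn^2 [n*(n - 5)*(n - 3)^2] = 12*n^2 - 66*n + 78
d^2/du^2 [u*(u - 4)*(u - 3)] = 6*u - 14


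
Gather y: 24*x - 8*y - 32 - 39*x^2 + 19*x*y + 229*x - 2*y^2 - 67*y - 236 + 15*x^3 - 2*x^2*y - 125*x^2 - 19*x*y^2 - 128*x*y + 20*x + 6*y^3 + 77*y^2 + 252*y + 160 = 15*x^3 - 164*x^2 + 273*x + 6*y^3 + y^2*(75 - 19*x) + y*(-2*x^2 - 109*x + 177) - 108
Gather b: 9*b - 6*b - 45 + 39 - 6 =3*b - 12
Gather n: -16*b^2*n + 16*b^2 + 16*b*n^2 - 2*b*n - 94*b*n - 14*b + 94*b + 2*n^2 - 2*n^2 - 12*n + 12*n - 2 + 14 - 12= 16*b^2 + 16*b*n^2 + 80*b + n*(-16*b^2 - 96*b)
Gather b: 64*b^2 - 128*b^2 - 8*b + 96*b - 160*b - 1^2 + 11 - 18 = -64*b^2 - 72*b - 8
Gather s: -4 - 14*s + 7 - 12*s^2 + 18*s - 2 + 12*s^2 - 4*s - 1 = 0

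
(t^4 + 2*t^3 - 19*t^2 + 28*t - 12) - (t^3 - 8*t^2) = t^4 + t^3 - 11*t^2 + 28*t - 12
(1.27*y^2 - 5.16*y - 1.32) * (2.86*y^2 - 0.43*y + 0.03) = 3.6322*y^4 - 15.3037*y^3 - 1.5183*y^2 + 0.4128*y - 0.0396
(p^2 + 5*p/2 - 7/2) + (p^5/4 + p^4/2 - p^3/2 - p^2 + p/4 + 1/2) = p^5/4 + p^4/2 - p^3/2 + 11*p/4 - 3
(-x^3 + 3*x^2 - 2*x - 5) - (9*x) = -x^3 + 3*x^2 - 11*x - 5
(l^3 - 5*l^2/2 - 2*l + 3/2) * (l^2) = l^5 - 5*l^4/2 - 2*l^3 + 3*l^2/2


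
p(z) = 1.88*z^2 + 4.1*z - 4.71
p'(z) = 3.76*z + 4.1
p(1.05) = 1.67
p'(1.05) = 8.05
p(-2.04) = -5.25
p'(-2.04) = -3.57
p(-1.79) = -6.03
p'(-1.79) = -2.63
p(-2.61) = -2.60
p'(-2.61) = -5.71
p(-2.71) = -2.01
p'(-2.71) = -6.09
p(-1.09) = -6.95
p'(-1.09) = 0.00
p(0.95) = 0.88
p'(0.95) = 7.67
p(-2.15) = -4.83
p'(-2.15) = -3.98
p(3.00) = 24.51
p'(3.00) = 15.38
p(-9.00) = 110.67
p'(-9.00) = -29.74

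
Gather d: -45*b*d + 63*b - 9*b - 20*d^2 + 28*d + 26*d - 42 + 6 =54*b - 20*d^2 + d*(54 - 45*b) - 36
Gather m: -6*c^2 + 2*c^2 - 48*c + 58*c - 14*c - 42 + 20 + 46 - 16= -4*c^2 - 4*c + 8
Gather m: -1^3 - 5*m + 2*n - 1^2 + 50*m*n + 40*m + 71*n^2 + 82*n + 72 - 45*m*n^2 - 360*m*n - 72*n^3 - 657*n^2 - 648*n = m*(-45*n^2 - 310*n + 35) - 72*n^3 - 586*n^2 - 564*n + 70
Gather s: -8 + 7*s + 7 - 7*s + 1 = 0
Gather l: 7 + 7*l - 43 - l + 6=6*l - 30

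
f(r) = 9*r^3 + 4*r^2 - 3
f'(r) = 27*r^2 + 8*r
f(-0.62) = -3.61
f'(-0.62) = 5.42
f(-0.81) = -5.16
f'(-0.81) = 11.23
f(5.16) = 1340.00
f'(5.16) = 760.17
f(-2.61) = -135.77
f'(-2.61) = 163.05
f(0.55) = -0.29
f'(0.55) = 12.57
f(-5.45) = -1341.10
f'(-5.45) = 758.37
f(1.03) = 11.08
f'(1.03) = 36.88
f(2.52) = 166.43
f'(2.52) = 191.62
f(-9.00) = -6240.00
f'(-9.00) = 2115.00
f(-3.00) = -210.00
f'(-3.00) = 219.00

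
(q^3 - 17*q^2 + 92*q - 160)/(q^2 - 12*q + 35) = (q^2 - 12*q + 32)/(q - 7)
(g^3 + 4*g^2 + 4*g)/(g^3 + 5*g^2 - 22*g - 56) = g*(g + 2)/(g^2 + 3*g - 28)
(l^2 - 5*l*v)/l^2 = (l - 5*v)/l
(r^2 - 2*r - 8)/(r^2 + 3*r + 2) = (r - 4)/(r + 1)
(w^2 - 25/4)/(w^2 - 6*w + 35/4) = (2*w + 5)/(2*w - 7)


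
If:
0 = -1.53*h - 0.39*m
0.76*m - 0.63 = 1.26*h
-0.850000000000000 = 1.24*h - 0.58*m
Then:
No Solution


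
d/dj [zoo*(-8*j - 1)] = zoo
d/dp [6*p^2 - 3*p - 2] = 12*p - 3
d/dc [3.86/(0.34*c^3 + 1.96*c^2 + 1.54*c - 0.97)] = (-3.9372*c^2 - 15.1312*c - 5.9444)/(0.34*c^3 + 1.96*c^2 + 1.54*c - 0.97)^2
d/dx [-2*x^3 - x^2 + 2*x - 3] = -6*x^2 - 2*x + 2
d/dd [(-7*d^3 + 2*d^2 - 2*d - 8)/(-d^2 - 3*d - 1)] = (7*d^4 + 42*d^3 + 13*d^2 - 20*d - 22)/(d^4 + 6*d^3 + 11*d^2 + 6*d + 1)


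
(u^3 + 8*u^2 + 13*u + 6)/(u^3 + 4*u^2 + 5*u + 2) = (u + 6)/(u + 2)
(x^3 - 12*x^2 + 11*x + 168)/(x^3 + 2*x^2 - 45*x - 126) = (x - 8)/(x + 6)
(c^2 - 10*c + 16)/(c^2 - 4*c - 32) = (c - 2)/(c + 4)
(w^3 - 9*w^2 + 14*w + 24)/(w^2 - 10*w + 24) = w + 1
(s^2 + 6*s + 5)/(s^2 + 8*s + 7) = (s + 5)/(s + 7)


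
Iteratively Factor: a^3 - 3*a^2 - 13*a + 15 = (a + 3)*(a^2 - 6*a + 5) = (a - 1)*(a + 3)*(a - 5)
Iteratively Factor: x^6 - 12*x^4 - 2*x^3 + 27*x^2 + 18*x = (x - 3)*(x^5 + 3*x^4 - 3*x^3 - 11*x^2 - 6*x) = (x - 3)*(x + 1)*(x^4 + 2*x^3 - 5*x^2 - 6*x) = (x - 3)*(x - 2)*(x + 1)*(x^3 + 4*x^2 + 3*x) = (x - 3)*(x - 2)*(x + 1)*(x + 3)*(x^2 + x) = x*(x - 3)*(x - 2)*(x + 1)*(x + 3)*(x + 1)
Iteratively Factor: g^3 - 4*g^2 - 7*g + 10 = (g + 2)*(g^2 - 6*g + 5) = (g - 1)*(g + 2)*(g - 5)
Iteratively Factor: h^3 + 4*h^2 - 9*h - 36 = (h - 3)*(h^2 + 7*h + 12) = (h - 3)*(h + 4)*(h + 3)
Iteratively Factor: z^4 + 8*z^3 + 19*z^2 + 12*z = (z)*(z^3 + 8*z^2 + 19*z + 12) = z*(z + 1)*(z^2 + 7*z + 12) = z*(z + 1)*(z + 4)*(z + 3)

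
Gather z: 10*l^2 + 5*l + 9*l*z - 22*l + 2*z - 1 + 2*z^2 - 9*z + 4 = 10*l^2 - 17*l + 2*z^2 + z*(9*l - 7) + 3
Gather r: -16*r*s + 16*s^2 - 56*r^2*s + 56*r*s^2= -56*r^2*s + r*(56*s^2 - 16*s) + 16*s^2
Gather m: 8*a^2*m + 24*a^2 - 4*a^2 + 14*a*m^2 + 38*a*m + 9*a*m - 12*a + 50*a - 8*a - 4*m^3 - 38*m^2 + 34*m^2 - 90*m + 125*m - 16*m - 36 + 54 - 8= 20*a^2 + 30*a - 4*m^3 + m^2*(14*a - 4) + m*(8*a^2 + 47*a + 19) + 10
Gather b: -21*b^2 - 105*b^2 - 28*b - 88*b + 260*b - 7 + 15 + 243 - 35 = -126*b^2 + 144*b + 216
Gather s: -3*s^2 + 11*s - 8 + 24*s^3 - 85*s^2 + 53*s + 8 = 24*s^3 - 88*s^2 + 64*s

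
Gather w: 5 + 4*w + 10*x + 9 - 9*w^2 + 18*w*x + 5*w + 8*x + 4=-9*w^2 + w*(18*x + 9) + 18*x + 18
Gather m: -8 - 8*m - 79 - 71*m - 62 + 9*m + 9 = -70*m - 140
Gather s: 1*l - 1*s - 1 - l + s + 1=0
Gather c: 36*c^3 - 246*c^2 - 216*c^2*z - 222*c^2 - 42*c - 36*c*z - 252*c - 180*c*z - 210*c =36*c^3 + c^2*(-216*z - 468) + c*(-216*z - 504)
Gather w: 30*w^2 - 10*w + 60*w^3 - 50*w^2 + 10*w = 60*w^3 - 20*w^2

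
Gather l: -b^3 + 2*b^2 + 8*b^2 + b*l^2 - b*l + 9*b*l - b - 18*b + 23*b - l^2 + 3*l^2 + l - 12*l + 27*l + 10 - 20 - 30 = -b^3 + 10*b^2 + 4*b + l^2*(b + 2) + l*(8*b + 16) - 40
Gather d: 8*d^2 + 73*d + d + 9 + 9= 8*d^2 + 74*d + 18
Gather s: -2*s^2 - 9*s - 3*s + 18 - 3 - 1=-2*s^2 - 12*s + 14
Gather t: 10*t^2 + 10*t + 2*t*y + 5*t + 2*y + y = 10*t^2 + t*(2*y + 15) + 3*y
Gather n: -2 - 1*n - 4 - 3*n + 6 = -4*n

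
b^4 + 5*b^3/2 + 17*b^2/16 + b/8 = b*(b + 1/4)^2*(b + 2)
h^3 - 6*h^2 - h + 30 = (h - 5)*(h - 3)*(h + 2)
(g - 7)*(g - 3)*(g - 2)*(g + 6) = g^4 - 6*g^3 - 31*g^2 + 204*g - 252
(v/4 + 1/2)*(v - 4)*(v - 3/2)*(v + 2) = v^4/4 - 3*v^3/8 - 3*v^2 + v/2 + 6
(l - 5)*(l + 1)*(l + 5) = l^3 + l^2 - 25*l - 25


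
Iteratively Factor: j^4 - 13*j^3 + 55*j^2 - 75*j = (j - 5)*(j^3 - 8*j^2 + 15*j) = (j - 5)^2*(j^2 - 3*j) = j*(j - 5)^2*(j - 3)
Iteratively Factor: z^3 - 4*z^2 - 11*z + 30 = (z - 2)*(z^2 - 2*z - 15) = (z - 2)*(z + 3)*(z - 5)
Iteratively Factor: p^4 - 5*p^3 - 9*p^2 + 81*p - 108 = (p - 3)*(p^3 - 2*p^2 - 15*p + 36) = (p - 3)*(p + 4)*(p^2 - 6*p + 9) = (p - 3)^2*(p + 4)*(p - 3)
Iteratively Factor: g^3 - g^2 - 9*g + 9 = (g + 3)*(g^2 - 4*g + 3) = (g - 3)*(g + 3)*(g - 1)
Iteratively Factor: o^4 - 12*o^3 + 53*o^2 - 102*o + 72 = (o - 2)*(o^3 - 10*o^2 + 33*o - 36) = (o - 4)*(o - 2)*(o^2 - 6*o + 9) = (o - 4)*(o - 3)*(o - 2)*(o - 3)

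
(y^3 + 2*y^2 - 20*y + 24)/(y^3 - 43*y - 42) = (y^2 - 4*y + 4)/(y^2 - 6*y - 7)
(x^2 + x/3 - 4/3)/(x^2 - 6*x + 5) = (x + 4/3)/(x - 5)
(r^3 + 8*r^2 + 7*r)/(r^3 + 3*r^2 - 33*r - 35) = r/(r - 5)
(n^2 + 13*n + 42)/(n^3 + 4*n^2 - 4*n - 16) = (n^2 + 13*n + 42)/(n^3 + 4*n^2 - 4*n - 16)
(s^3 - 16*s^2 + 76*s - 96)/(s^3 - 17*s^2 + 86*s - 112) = (s - 6)/(s - 7)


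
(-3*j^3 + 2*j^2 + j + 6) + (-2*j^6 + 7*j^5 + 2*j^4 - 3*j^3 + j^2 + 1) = -2*j^6 + 7*j^5 + 2*j^4 - 6*j^3 + 3*j^2 + j + 7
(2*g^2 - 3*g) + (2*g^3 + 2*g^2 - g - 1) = 2*g^3 + 4*g^2 - 4*g - 1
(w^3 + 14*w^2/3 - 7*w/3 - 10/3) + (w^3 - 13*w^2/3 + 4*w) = 2*w^3 + w^2/3 + 5*w/3 - 10/3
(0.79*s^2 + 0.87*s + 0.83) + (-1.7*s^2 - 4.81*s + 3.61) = -0.91*s^2 - 3.94*s + 4.44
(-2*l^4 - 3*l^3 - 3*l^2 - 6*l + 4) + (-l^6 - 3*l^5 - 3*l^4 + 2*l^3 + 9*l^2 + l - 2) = -l^6 - 3*l^5 - 5*l^4 - l^3 + 6*l^2 - 5*l + 2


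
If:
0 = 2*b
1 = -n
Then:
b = 0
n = -1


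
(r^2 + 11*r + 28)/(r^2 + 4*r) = (r + 7)/r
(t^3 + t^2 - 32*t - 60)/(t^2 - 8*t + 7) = (t^3 + t^2 - 32*t - 60)/(t^2 - 8*t + 7)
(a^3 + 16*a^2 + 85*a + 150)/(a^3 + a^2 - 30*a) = (a^2 + 10*a + 25)/(a*(a - 5))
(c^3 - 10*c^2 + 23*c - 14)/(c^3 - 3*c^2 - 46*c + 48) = (c^2 - 9*c + 14)/(c^2 - 2*c - 48)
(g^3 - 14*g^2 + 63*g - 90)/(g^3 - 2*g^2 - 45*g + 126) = (g - 5)/(g + 7)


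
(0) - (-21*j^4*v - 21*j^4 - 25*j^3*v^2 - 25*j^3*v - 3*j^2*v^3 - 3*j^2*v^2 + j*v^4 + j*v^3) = 21*j^4*v + 21*j^4 + 25*j^3*v^2 + 25*j^3*v + 3*j^2*v^3 + 3*j^2*v^2 - j*v^4 - j*v^3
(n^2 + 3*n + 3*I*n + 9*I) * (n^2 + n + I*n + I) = n^4 + 4*n^3 + 4*I*n^3 + 16*I*n^2 - 12*n + 12*I*n - 9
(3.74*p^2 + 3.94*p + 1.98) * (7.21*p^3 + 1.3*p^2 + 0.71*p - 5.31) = 26.9654*p^5 + 33.2694*p^4 + 22.0532*p^3 - 14.488*p^2 - 19.5156*p - 10.5138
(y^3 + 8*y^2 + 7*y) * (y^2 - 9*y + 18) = y^5 - y^4 - 47*y^3 + 81*y^2 + 126*y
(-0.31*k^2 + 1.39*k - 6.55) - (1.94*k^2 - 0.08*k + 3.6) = -2.25*k^2 + 1.47*k - 10.15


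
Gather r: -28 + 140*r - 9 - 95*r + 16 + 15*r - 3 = 60*r - 24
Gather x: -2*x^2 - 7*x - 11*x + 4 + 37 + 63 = -2*x^2 - 18*x + 104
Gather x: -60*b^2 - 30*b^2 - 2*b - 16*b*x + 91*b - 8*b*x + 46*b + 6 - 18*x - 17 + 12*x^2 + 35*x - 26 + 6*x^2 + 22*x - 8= -90*b^2 + 135*b + 18*x^2 + x*(39 - 24*b) - 45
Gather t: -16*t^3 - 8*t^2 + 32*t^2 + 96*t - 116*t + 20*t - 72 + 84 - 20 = -16*t^3 + 24*t^2 - 8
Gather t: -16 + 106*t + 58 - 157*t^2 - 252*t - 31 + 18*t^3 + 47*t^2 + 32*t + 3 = 18*t^3 - 110*t^2 - 114*t + 14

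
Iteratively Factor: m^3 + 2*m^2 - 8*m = (m)*(m^2 + 2*m - 8) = m*(m - 2)*(m + 4)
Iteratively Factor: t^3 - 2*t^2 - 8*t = (t + 2)*(t^2 - 4*t) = (t - 4)*(t + 2)*(t)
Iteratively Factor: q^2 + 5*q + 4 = (q + 1)*(q + 4)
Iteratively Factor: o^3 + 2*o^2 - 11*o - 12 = (o - 3)*(o^2 + 5*o + 4) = (o - 3)*(o + 1)*(o + 4)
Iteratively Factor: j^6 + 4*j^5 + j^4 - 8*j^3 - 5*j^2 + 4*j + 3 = (j + 1)*(j^5 + 3*j^4 - 2*j^3 - 6*j^2 + j + 3) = (j + 1)*(j + 3)*(j^4 - 2*j^2 + 1) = (j + 1)^2*(j + 3)*(j^3 - j^2 - j + 1) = (j + 1)^3*(j + 3)*(j^2 - 2*j + 1) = (j - 1)*(j + 1)^3*(j + 3)*(j - 1)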